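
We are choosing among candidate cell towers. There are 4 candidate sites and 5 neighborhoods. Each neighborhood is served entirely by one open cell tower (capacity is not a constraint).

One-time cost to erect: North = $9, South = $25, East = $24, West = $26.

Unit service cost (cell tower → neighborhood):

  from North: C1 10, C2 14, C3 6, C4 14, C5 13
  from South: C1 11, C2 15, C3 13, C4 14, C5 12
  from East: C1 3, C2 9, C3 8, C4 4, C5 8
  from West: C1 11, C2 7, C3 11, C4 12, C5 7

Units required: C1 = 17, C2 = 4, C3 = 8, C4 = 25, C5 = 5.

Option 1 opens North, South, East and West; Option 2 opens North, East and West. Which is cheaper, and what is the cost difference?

Option 1: {North, South, East, West}: C1→East 3·17=51, C2→West 7·4=28, C3→North 6·8=48, C4→East 4·25=100, C5→West 7·5=35. Service 262; fixed 84; total 346.
Option 2: {North, East, West}: C1→East 3·17=51, C2→West 7·4=28, C3→North 6·8=48, C4→East 4·25=100, C5→West 7·5=35. Service 262; fixed 59; total 321.
Difference: |346 − 321| = 25.

Option 2 is cheaper by 25.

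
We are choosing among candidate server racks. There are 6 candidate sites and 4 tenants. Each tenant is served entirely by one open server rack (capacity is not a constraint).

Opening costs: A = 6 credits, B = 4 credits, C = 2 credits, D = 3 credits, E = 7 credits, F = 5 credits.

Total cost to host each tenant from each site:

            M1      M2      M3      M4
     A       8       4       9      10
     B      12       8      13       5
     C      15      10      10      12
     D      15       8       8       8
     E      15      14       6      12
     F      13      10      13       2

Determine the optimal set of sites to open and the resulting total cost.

Open A and F; minimum total cost 34.

For any fixed open set, each tenant goes to its cheapest open site; total = fixed + service.
{A, F}: M1→A 8, M2→A 4, M3→A 9, M4→F 2. Service 23; fixed 11; total 34.
{A, B}: M1→A 8, M2→A 4, M3→A 9, M4→B 5. Service 26; fixed 10; total 36.
{A, C, F}: service 23 + fixed 13 = 36
{A, B, C, D, E, F}: M1→A 8, M2→A 4, M3→E 6, M4→F 2. Service 20; fixed 27; total 47.
No other subset beats 34.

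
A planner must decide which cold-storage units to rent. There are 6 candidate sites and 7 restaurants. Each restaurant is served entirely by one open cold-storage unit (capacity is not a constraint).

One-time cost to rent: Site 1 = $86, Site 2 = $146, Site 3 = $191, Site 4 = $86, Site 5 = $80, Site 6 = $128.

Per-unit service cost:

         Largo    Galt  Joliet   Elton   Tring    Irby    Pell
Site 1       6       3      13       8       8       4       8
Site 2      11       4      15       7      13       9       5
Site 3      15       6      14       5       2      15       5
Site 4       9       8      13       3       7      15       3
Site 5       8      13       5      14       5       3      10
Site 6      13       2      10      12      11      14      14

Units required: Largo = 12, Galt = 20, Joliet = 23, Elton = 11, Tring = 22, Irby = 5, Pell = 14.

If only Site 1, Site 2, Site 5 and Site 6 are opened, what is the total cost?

Total cost: 939

Each restaurant is assigned to its cheapest site among the open ones.
{Site 1, Site 2, Site 5, Site 6}: Largo→Site 1 6·12=72, Galt→Site 6 2·20=40, Joliet→Site 5 5·23=115, Elton→Site 2 7·11=77, Tring→Site 5 5·22=110, Irby→Site 5 3·5=15, Pell→Site 2 5·14=70. Service 499; fixed 440; total 939.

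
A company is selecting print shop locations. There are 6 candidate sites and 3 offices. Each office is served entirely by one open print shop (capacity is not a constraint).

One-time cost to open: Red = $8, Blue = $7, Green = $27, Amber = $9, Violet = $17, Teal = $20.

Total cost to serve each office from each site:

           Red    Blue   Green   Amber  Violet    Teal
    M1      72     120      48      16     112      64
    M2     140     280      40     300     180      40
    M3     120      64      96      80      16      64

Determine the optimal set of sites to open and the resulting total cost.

Open Amber, Violet and Teal; minimum total cost 118.

For any fixed open set, each office goes to its cheapest open site; total = fixed + service.
{Amber, Violet, Teal}: M1→Amber 16, M2→Teal 40, M3→Violet 16. Service 72; fixed 46; total 118.
{Blue, Amber, Violet, Teal}: M1→Amber 16, M2→Teal 40, M3→Violet 16. Service 72; fixed 53; total 125.
{Green, Amber, Violet}: M1→Amber 16, M2→Green 40, M3→Violet 16. Service 72; fixed 53; total 125.
{Red, Blue, Green, Amber, Violet, Teal}: service 72 + fixed 88 = 160
No other subset beats 118.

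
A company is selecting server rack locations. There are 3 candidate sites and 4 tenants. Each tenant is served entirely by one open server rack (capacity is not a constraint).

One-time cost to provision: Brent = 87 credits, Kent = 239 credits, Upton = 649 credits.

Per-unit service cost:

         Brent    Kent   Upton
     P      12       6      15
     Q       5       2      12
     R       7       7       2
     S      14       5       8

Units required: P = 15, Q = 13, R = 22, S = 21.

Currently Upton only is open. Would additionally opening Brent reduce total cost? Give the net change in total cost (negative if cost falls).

Current service cost with {Upton}: 593.
Adding Brent: each tenant re-picks its cheapest; new service cost 457, saving 136.
Extra fixed cost: 87. Net change = 87 − 136 = -49.
(Totals: 1242 → 1193.)

Yes — net change −49 (cost falls by 49).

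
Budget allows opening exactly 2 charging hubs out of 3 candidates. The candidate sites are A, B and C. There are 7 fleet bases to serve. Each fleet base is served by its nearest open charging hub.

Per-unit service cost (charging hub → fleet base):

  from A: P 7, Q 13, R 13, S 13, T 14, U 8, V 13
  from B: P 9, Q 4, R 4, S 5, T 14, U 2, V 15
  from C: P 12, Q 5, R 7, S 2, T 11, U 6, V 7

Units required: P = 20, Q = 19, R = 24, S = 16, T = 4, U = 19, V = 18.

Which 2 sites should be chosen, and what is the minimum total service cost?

Choose B and C; total service cost 592.

With exactly 2 open, each fleet base uses its cheapest among the chosen.
{B, C}: P→B 9·20=180, Q→B 4·19=76, R→B 4·24=96, S→C 2·16=32, T→C 11·4=44, U→B 2·19=38, V→C 7·18=126. Service cost 592.
{A, C}: service cost 719
{A, B}: service cost 720
Among all 3 size-2 choices, {B, C} is lowest.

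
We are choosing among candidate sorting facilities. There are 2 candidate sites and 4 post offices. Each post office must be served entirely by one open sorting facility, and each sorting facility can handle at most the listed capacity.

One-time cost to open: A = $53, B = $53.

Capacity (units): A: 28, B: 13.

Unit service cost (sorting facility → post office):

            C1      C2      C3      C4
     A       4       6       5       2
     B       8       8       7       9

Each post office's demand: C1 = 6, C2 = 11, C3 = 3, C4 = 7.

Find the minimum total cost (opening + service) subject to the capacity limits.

Minimum total cost: 172

Open {A}: C1→A 4·6=24, C2→A 6·11=66, C3→A 5·3=15, C4→A 2·7=14.
Loads: A carries 27/28. Service 119; fixed 53; total 172.
Next best feasible plan costs 225.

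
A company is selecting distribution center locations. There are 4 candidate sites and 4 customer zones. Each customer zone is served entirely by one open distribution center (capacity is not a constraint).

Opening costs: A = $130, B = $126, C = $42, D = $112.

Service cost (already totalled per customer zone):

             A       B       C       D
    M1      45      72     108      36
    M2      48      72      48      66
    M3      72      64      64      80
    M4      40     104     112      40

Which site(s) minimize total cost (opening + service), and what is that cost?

For any fixed open set, each customer zone goes to its cheapest open site; total = fixed + service.
{D}: M1→D 36, M2→D 66, M3→D 80, M4→D 40. Service 222; fixed 112; total 334.
{A}: service 205 + fixed 130 = 335
{C, D}: service 188 + fixed 154 = 342
{A, B, C, D}: M1→D 36, M2→A 48, M3→B 64, M4→A 40. Service 188; fixed 410; total 598.
No other subset beats 334.

Open D only; minimum total cost 334.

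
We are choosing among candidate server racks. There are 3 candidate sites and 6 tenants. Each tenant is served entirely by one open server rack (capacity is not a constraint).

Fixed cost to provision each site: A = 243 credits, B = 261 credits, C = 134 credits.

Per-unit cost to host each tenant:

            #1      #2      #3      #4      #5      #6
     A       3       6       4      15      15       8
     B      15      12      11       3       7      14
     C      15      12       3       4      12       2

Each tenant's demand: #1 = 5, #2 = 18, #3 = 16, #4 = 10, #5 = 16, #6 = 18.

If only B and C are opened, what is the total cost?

Total cost: 912

Each tenant is assigned to its cheapest site among the open ones.
{B, C}: #1→B 15·5=75, #2→B 12·18=216, #3→C 3·16=48, #4→B 3·10=30, #5→B 7·16=112, #6→C 2·18=36. Service 517; fixed 395; total 912.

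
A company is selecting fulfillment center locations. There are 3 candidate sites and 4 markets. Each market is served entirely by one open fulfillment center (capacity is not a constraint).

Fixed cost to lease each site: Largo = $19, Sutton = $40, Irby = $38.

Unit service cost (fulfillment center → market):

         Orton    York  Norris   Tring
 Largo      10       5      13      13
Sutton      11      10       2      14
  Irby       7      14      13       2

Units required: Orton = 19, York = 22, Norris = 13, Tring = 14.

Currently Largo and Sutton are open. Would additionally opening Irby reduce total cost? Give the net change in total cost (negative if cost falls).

Yes — net change −173 (cost falls by 173).

Current service cost with {Largo, Sutton}: 508.
Adding Irby: each market re-picks its cheapest; new service cost 297, saving 211.
Extra fixed cost: 38. Net change = 38 − 211 = -173.
(Totals: 567 → 394.)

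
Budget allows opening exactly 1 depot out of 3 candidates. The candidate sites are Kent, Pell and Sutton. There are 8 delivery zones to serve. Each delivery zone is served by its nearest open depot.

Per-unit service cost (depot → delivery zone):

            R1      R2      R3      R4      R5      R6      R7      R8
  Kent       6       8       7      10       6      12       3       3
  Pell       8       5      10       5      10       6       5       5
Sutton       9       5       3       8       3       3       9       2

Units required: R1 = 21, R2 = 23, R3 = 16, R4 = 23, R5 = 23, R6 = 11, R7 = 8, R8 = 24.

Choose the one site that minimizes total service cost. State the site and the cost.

With exactly 1 open, each delivery zone uses its cheapest among the chosen.
{Sutton}: R1→Sutton 9·21=189, R2→Sutton 5·23=115, R3→Sutton 3·16=48, R4→Sutton 8·23=184, R5→Sutton 3·23=69, R6→Sutton 3·11=33, R7→Sutton 9·8=72, R8→Sutton 2·24=48. Service cost 758.
{Pell}: service cost 1014
{Kent}: service cost 1018
Among all 3 size-1 choices, {Sutton} is lowest.

Choose Sutton only; total service cost 758.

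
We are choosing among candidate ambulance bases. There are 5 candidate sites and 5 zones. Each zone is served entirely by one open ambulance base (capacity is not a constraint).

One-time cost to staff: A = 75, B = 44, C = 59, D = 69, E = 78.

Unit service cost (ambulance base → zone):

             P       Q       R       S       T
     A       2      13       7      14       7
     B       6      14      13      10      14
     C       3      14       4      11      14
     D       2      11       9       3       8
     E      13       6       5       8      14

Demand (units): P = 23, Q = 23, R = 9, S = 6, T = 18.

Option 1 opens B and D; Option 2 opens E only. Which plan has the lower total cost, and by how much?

Option 1: {B, D}: P→D 2·23=46, Q→D 11·23=253, R→D 9·9=81, S→D 3·6=18, T→D 8·18=144. Service 542; fixed 113; total 655.
Option 2: {E}: P→E 13·23=299, Q→E 6·23=138, R→E 5·9=45, S→E 8·6=48, T→E 14·18=252. Service 782; fixed 78; total 860.
Difference: |655 − 860| = 205.

Option 1 is cheaper by 205.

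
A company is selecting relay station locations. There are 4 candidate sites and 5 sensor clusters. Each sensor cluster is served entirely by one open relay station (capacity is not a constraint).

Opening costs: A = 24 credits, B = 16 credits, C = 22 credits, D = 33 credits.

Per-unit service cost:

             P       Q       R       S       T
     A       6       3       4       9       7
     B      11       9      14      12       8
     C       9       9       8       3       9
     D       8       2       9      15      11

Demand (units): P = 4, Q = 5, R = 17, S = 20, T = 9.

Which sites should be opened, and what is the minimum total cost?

For any fixed open set, each sensor cluster goes to its cheapest open site; total = fixed + service.
{A, C}: P→A 6·4=24, Q→A 3·5=15, R→A 4·17=68, S→C 3·20=60, T→A 7·9=63. Service 230; fixed 46; total 276.
{A, B, C}: service 230 + fixed 62 = 292
{A, C, D}: P→A 6·4=24, Q→D 2·5=10, R→A 4·17=68, S→C 3·20=60, T→A 7·9=63. Service 225; fixed 79; total 304.
{A, B, C, D}: service 225 + fixed 95 = 320
No other subset beats 276.

Open A and C; minimum total cost 276.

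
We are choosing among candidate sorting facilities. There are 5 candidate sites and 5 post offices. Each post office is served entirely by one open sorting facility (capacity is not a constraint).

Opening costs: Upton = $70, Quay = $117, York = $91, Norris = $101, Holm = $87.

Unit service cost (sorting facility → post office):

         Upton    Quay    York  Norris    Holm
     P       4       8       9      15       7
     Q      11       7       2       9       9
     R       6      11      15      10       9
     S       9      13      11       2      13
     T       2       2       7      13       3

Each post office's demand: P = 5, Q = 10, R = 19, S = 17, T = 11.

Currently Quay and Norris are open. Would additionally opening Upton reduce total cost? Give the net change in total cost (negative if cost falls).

Current service cost with {Quay, Norris}: 356.
Adding Upton: each post office re-picks its cheapest; new service cost 260, saving 96.
Extra fixed cost: 70. Net change = 70 − 96 = -26.
(Totals: 574 → 548.)

Yes — net change −26 (cost falls by 26).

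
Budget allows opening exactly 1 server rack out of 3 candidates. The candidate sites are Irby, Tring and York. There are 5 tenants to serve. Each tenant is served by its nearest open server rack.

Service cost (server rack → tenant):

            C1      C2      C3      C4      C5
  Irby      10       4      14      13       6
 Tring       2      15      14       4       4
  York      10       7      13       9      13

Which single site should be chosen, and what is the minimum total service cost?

Choose Tring only; total service cost 39.

With exactly 1 open, each tenant uses its cheapest among the chosen.
{Tring}: C1→Tring 2, C2→Tring 15, C3→Tring 14, C4→Tring 4, C5→Tring 4. Service cost 39.
{Irby}: service cost 47
{York}: service cost 52
Among all 3 size-1 choices, {Tring} is lowest.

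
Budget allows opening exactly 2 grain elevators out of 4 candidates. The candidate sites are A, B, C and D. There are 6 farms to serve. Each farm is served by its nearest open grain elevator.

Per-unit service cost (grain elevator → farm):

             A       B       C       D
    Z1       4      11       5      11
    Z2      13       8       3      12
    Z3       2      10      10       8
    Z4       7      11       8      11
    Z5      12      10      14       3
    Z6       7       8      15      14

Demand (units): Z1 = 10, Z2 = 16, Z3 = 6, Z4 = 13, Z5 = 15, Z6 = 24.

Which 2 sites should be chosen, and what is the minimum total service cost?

Choose A and C; total service cost 539.

With exactly 2 open, each farm uses its cheapest among the chosen.
{A, C}: Z1→A 4·10=40, Z2→C 3·16=48, Z3→A 2·6=12, Z4→A 7·13=91, Z5→A 12·15=180, Z6→A 7·24=168. Service cost 539.
{A, D}: service cost 548
{A, B}: service cost 589
Among all 6 size-2 choices, {A, C} is lowest.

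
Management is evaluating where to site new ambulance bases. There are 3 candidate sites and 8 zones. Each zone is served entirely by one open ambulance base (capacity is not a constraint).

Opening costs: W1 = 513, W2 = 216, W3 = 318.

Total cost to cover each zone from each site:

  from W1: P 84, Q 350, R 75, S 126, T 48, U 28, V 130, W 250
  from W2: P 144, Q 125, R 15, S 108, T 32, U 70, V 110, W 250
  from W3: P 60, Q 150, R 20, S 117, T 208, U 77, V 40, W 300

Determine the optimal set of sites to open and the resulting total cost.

Open W2 only; minimum total cost 1070.

For any fixed open set, each zone goes to its cheapest open site; total = fixed + service.
{W2}: P→W2 144, Q→W2 125, R→W2 15, S→W2 108, T→W2 32, U→W2 70, V→W2 110, W→W2 250. Service 854; fixed 216; total 1070.
{W2, W3}: service 700 + fixed 534 = 1234
{W3}: service 972 + fixed 318 = 1290
{W1, W2, W3}: P→W3 60, Q→W2 125, R→W2 15, S→W2 108, T→W2 32, U→W1 28, V→W3 40, W→W1 250. Service 658; fixed 1047; total 1705.
(All 7 nonempty subsets were checked; W2 only is lowest.)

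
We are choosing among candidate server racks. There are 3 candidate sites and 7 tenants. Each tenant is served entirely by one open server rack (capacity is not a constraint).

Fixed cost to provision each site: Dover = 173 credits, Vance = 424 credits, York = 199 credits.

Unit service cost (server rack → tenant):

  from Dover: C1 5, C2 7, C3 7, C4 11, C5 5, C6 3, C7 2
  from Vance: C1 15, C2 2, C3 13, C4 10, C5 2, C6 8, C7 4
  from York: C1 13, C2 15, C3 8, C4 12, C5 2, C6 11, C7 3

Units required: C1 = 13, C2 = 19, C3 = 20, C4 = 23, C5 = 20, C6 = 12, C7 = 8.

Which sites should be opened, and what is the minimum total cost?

Open Dover only; minimum total cost 916.

For any fixed open set, each tenant goes to its cheapest open site; total = fixed + service.
{Dover}: C1→Dover 5·13=65, C2→Dover 7·19=133, C3→Dover 7·20=140, C4→Dover 11·23=253, C5→Dover 5·20=100, C6→Dover 3·12=36, C7→Dover 2·8=16. Service 743; fixed 173; total 916.
{Dover, York}: C1→Dover 5·13=65, C2→Dover 7·19=133, C3→Dover 7·20=140, C4→Dover 11·23=253, C5→York 2·20=40, C6→Dover 3·12=36, C7→Dover 2·8=16. Service 683; fixed 372; total 1055.
{Dover, Vance}: C1→Dover 5·13=65, C2→Vance 2·19=38, C3→Dover 7·20=140, C4→Vance 10·23=230, C5→Vance 2·20=40, C6→Dover 3·12=36, C7→Dover 2·8=16. Service 565; fixed 597; total 1162.
{Dover, Vance, York}: service 565 + fixed 796 = 1361
No other subset beats 916.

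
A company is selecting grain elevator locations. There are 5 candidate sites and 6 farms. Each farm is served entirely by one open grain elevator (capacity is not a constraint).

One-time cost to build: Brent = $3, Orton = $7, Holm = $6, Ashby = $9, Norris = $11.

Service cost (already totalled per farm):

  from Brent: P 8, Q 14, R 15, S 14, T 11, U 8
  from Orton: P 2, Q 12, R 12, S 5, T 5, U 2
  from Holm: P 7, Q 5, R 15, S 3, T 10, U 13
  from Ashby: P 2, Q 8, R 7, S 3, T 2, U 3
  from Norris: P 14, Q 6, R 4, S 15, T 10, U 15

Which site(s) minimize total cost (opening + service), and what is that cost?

Open Ashby only; minimum total cost 34.

For any fixed open set, each farm goes to its cheapest open site; total = fixed + service.
{Ashby}: P→Ashby 2, Q→Ashby 8, R→Ashby 7, S→Ashby 3, T→Ashby 2, U→Ashby 3. Service 25; fixed 9; total 34.
{Brent, Ashby}: P→Ashby 2, Q→Ashby 8, R→Ashby 7, S→Ashby 3, T→Ashby 2, U→Ashby 3. Service 25; fixed 12; total 37.
{Holm, Ashby}: service 22 + fixed 15 = 37
{Brent, Orton, Holm, Ashby, Norris}: service 18 + fixed 36 = 54
No other subset beats 34.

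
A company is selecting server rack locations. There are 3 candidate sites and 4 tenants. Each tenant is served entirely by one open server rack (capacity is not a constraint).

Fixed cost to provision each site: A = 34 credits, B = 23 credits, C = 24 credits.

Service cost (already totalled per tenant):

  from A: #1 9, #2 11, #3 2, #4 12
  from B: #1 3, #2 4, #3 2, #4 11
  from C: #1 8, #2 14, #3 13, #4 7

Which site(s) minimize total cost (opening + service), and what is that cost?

For any fixed open set, each tenant goes to its cheapest open site; total = fixed + service.
{B}: #1→B 3, #2→B 4, #3→B 2, #4→B 11. Service 20; fixed 23; total 43.
{B, C}: service 16 + fixed 47 = 63
{C}: service 42 + fixed 24 = 66
{A, B, C}: #1→B 3, #2→B 4, #3→A 2, #4→C 7. Service 16; fixed 81; total 97.
No other subset beats 43.

Open B only; minimum total cost 43.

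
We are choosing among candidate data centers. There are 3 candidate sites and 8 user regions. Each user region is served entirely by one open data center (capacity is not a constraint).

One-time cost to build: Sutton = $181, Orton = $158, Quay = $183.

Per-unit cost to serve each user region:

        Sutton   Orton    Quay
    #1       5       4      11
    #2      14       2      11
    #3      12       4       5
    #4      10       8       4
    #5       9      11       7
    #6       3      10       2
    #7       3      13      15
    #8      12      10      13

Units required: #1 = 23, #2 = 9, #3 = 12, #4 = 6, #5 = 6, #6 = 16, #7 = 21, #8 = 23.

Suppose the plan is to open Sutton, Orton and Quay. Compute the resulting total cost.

Total cost: 1071

Each user region is assigned to its cheapest site among the open ones.
{Sutton, Orton, Quay}: #1→Orton 4·23=92, #2→Orton 2·9=18, #3→Orton 4·12=48, #4→Quay 4·6=24, #5→Quay 7·6=42, #6→Quay 2·16=32, #7→Sutton 3·21=63, #8→Orton 10·23=230. Service 549; fixed 522; total 1071.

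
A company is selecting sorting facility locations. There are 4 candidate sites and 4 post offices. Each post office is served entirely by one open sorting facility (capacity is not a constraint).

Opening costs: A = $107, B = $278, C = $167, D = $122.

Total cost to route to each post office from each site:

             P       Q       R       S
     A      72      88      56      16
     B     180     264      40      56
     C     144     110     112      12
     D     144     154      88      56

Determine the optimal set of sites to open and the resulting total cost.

For any fixed open set, each post office goes to its cheapest open site; total = fixed + service.
{A}: P→A 72, Q→A 88, R→A 56, S→A 16. Service 232; fixed 107; total 339.
{A, D}: P→A 72, Q→A 88, R→A 56, S→A 16. Service 232; fixed 229; total 461.
{A, C}: service 228 + fixed 274 = 502
{A, B, C, D}: P→A 72, Q→A 88, R→B 40, S→C 12. Service 212; fixed 674; total 886.
(All 15 nonempty subsets were checked; A only is lowest.)

Open A only; minimum total cost 339.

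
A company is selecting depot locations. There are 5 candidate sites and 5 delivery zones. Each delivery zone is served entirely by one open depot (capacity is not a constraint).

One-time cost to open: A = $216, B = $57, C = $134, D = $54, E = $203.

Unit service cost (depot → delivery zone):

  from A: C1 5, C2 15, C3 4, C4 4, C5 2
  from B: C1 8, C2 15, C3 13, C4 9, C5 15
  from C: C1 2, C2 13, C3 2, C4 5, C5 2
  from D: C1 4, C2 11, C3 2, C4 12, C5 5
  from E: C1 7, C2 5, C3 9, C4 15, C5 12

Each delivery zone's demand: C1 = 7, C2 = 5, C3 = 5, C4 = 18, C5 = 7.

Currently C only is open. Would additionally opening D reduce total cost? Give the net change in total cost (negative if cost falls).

Current service cost with {C}: 193.
Adding D: each delivery zone re-picks its cheapest; new service cost 183, saving 10.
Extra fixed cost: 54. Net change = 54 − 10 = 44.
(Totals: 327 → 371.)

No — net change +44 (cost rises by 44).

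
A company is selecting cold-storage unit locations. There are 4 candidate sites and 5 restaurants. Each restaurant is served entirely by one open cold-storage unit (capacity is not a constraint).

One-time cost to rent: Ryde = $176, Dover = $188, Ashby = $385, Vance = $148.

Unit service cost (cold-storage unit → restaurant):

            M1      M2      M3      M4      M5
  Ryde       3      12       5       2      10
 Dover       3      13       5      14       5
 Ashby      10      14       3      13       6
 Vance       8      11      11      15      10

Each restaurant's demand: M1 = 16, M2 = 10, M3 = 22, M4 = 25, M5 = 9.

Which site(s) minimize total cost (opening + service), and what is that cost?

For any fixed open set, each restaurant goes to its cheapest open site; total = fixed + service.
{Ryde}: M1→Ryde 3·16=48, M2→Ryde 12·10=120, M3→Ryde 5·22=110, M4→Ryde 2·25=50, M5→Ryde 10·9=90. Service 418; fixed 176; total 594.
{Ryde, Vance}: service 408 + fixed 324 = 732
{Ryde, Dover}: M1→Ryde 3·16=48, M2→Ryde 12·10=120, M3→Ryde 5·22=110, M4→Ryde 2·25=50, M5→Dover 5·9=45. Service 373; fixed 364; total 737.
{Ryde, Dover, Ashby, Vance}: service 319 + fixed 897 = 1216
(All 15 nonempty subsets were checked; Ryde only is lowest.)

Open Ryde only; minimum total cost 594.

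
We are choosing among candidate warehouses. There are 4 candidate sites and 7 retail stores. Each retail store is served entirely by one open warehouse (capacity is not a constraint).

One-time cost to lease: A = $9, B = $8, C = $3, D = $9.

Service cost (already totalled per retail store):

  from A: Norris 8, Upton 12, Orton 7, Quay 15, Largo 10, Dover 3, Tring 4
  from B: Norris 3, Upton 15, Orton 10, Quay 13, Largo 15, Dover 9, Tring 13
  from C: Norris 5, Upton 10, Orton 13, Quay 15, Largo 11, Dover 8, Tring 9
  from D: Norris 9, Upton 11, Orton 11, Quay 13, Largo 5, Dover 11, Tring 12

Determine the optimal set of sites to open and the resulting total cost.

Open A and C; minimum total cost 66.

For any fixed open set, each retail store goes to its cheapest open site; total = fixed + service.
{A, C}: Norris→C 5, Upton→C 10, Orton→A 7, Quay→A 15, Largo→A 10, Dover→A 3, Tring→A 4. Service 54; fixed 12; total 66.
{A}: service 59 + fixed 9 = 68
{A, C, D}: service 47 + fixed 21 = 68
{A, B, C, D}: service 45 + fixed 29 = 74
No other subset beats 66.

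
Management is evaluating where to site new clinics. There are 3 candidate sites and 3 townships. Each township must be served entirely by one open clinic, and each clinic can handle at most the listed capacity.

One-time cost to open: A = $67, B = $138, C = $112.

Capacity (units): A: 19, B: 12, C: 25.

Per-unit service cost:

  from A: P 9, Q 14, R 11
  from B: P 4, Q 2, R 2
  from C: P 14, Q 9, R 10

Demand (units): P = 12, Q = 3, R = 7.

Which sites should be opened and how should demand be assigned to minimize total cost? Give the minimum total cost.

Open {A, B}: P→A 9·12=108, Q→B 2·3=6, R→B 2·7=14.
Loads: A carries 12/19, B carries 10/12. Service 128; fixed 205; total 333.
Next best feasible plan costs 369.

Minimum total cost: 333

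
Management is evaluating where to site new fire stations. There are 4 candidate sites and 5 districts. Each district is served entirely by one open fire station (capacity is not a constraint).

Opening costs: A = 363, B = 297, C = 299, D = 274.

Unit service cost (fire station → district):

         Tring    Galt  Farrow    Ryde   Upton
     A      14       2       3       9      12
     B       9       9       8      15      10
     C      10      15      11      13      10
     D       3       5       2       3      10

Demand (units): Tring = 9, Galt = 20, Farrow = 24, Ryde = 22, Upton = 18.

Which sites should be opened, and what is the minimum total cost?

Open D only; minimum total cost 695.

For any fixed open set, each district goes to its cheapest open site; total = fixed + service.
{D}: Tring→D 3·9=27, Galt→D 5·20=100, Farrow→D 2·24=48, Ryde→D 3·22=66, Upton→D 10·18=180. Service 421; fixed 274; total 695.
{B, D}: Tring→D 3·9=27, Galt→D 5·20=100, Farrow→D 2·24=48, Ryde→D 3·22=66, Upton→B 10·18=180. Service 421; fixed 571; total 992.
{C, D}: service 421 + fixed 573 = 994
{A, B, C, D}: service 361 + fixed 1233 = 1594
No other subset beats 695.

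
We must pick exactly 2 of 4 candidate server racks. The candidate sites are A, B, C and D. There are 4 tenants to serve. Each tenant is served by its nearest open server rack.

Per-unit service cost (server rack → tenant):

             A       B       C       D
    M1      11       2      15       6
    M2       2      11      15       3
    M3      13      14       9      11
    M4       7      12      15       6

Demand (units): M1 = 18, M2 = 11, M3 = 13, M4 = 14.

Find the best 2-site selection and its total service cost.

With exactly 2 open, each tenant uses its cheapest among the chosen.
{B, D}: M1→B 2·18=36, M2→D 3·11=33, M3→D 11·13=143, M4→D 6·14=84. Service cost 296.
{A, B}: service cost 325
{C, D}: service cost 342
Among all 6 size-2 choices, {B, D} is lowest.

Choose B and D; total service cost 296.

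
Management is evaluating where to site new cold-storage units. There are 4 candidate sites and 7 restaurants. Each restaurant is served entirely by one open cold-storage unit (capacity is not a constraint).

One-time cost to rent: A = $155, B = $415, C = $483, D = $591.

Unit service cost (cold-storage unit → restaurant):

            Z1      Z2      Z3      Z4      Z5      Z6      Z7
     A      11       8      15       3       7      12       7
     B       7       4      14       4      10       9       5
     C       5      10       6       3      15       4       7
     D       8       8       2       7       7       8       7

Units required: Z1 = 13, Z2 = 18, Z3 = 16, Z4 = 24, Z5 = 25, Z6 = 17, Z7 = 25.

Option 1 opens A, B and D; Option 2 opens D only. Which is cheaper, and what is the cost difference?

Option 1: {A, B, D}: Z1→B 7·13=91, Z2→B 4·18=72, Z3→D 2·16=32, Z4→A 3·24=72, Z5→A 7·25=175, Z6→D 8·17=136, Z7→B 5·25=125. Service 703; fixed 1161; total 1864.
Option 2: {D}: Z1→D 8·13=104, Z2→D 8·18=144, Z3→D 2·16=32, Z4→D 7·24=168, Z5→D 7·25=175, Z6→D 8·17=136, Z7→D 7·25=175. Service 934; fixed 591; total 1525.
Difference: |1864 − 1525| = 339.

Option 2 is cheaper by 339.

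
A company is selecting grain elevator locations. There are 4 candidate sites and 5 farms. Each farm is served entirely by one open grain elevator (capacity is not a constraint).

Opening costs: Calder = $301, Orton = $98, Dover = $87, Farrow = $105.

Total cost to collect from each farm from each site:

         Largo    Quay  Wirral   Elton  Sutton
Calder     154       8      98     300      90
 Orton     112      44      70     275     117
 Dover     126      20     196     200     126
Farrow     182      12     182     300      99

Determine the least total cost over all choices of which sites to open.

For any fixed open set, each farm goes to its cheapest open site; total = fixed + service.
{Orton, Dover}: Largo→Orton 112, Quay→Dover 20, Wirral→Orton 70, Elton→Dover 200, Sutton→Orton 117. Service 519; fixed 185; total 704.
{Orton}: service 618 + fixed 98 = 716
{Dover}: Largo→Dover 126, Quay→Dover 20, Wirral→Dover 196, Elton→Dover 200, Sutton→Dover 126. Service 668; fixed 87; total 755.
{Calder, Orton, Dover, Farrow}: service 480 + fixed 591 = 1071
No other subset beats 704.

Minimum total cost: 704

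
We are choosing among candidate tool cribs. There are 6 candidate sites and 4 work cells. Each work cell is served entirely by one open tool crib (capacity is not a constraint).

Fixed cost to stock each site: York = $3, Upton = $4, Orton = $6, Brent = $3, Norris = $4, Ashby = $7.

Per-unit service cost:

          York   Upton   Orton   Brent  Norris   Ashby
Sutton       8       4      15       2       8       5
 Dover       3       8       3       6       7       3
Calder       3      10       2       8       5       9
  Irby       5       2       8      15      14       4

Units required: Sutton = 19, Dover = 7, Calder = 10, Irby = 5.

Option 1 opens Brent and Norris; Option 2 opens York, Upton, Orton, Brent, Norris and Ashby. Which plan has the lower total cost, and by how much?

Option 2 is cheaper by 91.

Option 1: {Brent, Norris}: Sutton→Brent 2·19=38, Dover→Brent 6·7=42, Calder→Norris 5·10=50, Irby→Norris 14·5=70. Service 200; fixed 7; total 207.
Option 2: {York, Upton, Orton, Brent, Norris, Ashby}: Sutton→Brent 2·19=38, Dover→York 3·7=21, Calder→Orton 2·10=20, Irby→Upton 2·5=10. Service 89; fixed 27; total 116.
Difference: |207 − 116| = 91.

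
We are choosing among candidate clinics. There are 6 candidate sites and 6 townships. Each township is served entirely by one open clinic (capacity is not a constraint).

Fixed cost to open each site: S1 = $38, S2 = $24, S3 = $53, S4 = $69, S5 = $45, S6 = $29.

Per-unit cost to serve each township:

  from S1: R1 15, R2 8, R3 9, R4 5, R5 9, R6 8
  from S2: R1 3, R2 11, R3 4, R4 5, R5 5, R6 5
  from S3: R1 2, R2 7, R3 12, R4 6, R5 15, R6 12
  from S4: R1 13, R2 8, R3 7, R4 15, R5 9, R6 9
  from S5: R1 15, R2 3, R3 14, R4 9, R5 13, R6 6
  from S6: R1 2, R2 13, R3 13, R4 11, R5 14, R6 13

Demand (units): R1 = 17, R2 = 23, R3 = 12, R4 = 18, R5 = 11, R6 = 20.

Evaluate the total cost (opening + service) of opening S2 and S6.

Total cost: 633

Each township is assigned to its cheapest site among the open ones.
{S2, S6}: R1→S6 2·17=34, R2→S2 11·23=253, R3→S2 4·12=48, R4→S2 5·18=90, R5→S2 5·11=55, R6→S2 5·20=100. Service 580; fixed 53; total 633.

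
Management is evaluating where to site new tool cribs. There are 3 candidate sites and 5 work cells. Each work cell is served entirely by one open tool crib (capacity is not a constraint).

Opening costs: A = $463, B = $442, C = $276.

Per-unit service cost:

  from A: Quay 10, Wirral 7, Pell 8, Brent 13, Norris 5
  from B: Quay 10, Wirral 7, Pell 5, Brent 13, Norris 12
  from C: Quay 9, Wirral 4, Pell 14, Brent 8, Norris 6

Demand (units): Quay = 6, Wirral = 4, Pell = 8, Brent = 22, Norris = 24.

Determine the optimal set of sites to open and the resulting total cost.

Open C only; minimum total cost 778.

For any fixed open set, each work cell goes to its cheapest open site; total = fixed + service.
{C}: Quay→C 9·6=54, Wirral→C 4·4=16, Pell→C 14·8=112, Brent→C 8·22=176, Norris→C 6·24=144. Service 502; fixed 276; total 778.
{A}: service 558 + fixed 463 = 1021
{B}: Quay→B 10·6=60, Wirral→B 7·4=28, Pell→B 5·8=40, Brent→B 13·22=286, Norris→B 12·24=288. Service 702; fixed 442; total 1144.
{A, B, C}: Quay→C 9·6=54, Wirral→C 4·4=16, Pell→B 5·8=40, Brent→C 8·22=176, Norris→A 5·24=120. Service 406; fixed 1181; total 1587.
No other subset beats 778.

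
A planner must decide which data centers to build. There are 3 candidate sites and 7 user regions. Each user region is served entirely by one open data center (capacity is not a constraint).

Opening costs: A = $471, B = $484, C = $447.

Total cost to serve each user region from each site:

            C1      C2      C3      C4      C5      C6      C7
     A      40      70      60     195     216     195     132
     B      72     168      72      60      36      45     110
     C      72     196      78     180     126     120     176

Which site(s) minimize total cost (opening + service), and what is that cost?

For any fixed open set, each user region goes to its cheapest open site; total = fixed + service.
{B}: C1→B 72, C2→B 168, C3→B 72, C4→B 60, C5→B 36, C6→B 45, C7→B 110. Service 563; fixed 484; total 1047.
{A, B}: service 421 + fixed 955 = 1376
{A}: C1→A 40, C2→A 70, C3→A 60, C4→A 195, C5→A 216, C6→A 195, C7→A 132. Service 908; fixed 471; total 1379.
{A, B, C}: C1→A 40, C2→A 70, C3→A 60, C4→B 60, C5→B 36, C6→B 45, C7→B 110. Service 421; fixed 1402; total 1823.
No other subset beats 1047.

Open B only; minimum total cost 1047.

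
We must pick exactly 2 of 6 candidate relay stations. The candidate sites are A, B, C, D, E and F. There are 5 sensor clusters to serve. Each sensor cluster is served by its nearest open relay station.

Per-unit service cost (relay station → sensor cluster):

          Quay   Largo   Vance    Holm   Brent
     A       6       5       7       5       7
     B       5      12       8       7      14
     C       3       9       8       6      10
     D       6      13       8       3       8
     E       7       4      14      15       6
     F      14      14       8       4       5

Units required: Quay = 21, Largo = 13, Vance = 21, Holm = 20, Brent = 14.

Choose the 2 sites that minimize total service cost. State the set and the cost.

Choose A and C; total service cost 473.

With exactly 2 open, each sensor cluster uses its cheapest among the chosen.
{A, C}: Quay→C 3·21=63, Largo→A 5·13=65, Vance→A 7·21=147, Holm→A 5·20=100, Brent→A 7·14=98. Service cost 473.
{C, E}: service cost 487
{A, F}: service cost 488
Among all 15 size-2 choices, {A, C} is lowest.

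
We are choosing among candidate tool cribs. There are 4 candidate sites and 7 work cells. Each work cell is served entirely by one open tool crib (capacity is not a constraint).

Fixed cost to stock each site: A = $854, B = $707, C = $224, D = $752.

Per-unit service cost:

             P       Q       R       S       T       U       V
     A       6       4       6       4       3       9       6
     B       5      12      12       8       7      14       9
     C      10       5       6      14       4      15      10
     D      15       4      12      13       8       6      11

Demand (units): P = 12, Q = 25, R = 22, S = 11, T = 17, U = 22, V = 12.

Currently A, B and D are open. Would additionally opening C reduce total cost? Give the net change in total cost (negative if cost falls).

No — net change +224 (cost rises by 224).

Current service cost with {A, B, D}: 591.
Adding C: each work cell re-picks its cheapest; new service cost 591, saving 0.
Extra fixed cost: 224. Net change = 224 − 0 = 224.
(Totals: 2904 → 3128.)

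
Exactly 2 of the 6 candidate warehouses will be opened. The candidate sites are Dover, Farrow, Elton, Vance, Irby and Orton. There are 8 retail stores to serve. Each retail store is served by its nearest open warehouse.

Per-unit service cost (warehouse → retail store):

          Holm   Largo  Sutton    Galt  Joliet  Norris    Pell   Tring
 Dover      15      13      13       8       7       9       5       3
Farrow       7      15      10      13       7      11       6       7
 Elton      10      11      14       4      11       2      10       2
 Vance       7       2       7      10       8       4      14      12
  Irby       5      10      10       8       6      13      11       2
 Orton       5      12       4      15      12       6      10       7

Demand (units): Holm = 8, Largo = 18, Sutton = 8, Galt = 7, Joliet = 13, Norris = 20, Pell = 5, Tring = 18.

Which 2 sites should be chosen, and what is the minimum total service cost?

Choose Elton and Vance; total service cost 406.

With exactly 2 open, each retail store uses its cheapest among the chosen.
{Elton, Vance}: Holm→Vance 7·8=56, Largo→Vance 2·18=36, Sutton→Vance 7·8=56, Galt→Elton 4·7=28, Joliet→Vance 8·13=104, Norris→Elton 2·20=40, Pell→Elton 10·5=50, Tring→Elton 2·18=36. Service cost 406.
{Vance, Irby}: service cost 437
{Dover, Vance}: service cost 454
Among all 15 size-2 choices, {Elton, Vance} is lowest.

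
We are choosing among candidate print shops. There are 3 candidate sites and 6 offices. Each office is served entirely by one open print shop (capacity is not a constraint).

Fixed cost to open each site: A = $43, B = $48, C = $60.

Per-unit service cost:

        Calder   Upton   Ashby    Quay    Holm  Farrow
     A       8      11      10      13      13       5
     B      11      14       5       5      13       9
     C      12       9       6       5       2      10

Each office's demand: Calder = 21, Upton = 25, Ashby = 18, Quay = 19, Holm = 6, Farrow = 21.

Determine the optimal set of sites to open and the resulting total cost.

For any fixed open set, each office goes to its cheapest open site; total = fixed + service.
{A, C}: Calder→A 8·21=168, Upton→C 9·25=225, Ashby→C 6·18=108, Quay→C 5·19=95, Holm→C 2·6=12, Farrow→A 5·21=105. Service 713; fixed 103; total 816.
{A, B, C}: service 695 + fixed 151 = 846
{A, B}: Calder→A 8·21=168, Upton→A 11·25=275, Ashby→B 5·18=90, Quay→B 5·19=95, Holm→A 13·6=78, Farrow→A 5·21=105. Service 811; fixed 91; total 902.
{A}: Calder→A 8·21=168, Upton→A 11·25=275, Ashby→A 10·18=180, Quay→A 13·19=247, Holm→A 13·6=78, Farrow→A 5·21=105. Service 1053; fixed 43; total 1096.
No other subset beats 816.

Open A and C; minimum total cost 816.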